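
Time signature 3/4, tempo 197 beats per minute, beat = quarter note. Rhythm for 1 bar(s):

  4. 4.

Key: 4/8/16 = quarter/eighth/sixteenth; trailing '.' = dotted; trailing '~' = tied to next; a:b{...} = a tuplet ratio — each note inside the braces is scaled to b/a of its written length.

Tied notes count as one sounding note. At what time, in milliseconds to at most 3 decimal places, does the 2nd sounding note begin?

note 2 onset = 3/2b = 456.853ms

1. 0.0ms @ 0 + 456.853ms (3/2)
2. 456.853ms @ 3/2 + 456.853ms (3/2)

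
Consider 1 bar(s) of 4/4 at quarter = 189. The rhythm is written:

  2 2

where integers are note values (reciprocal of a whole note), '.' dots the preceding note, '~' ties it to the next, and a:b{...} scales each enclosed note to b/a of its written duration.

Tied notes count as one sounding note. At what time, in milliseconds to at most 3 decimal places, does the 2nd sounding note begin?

1. 0.0ms @ 0 + 634.921ms (2)
2. 634.921ms @ 2 + 634.921ms (2)

note 2 onset = 2b = 634.921ms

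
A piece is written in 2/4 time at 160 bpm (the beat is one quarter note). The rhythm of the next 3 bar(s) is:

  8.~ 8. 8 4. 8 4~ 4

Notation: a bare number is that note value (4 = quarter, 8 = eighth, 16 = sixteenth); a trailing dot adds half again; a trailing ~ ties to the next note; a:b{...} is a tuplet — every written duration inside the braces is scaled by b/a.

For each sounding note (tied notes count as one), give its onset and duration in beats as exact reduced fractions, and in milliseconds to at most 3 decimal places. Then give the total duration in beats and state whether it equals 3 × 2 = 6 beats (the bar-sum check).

1) 0.0ms=0b +562.5ms=3/2b
2) 562.5ms=3/2b +187.5ms=1/2b
3) 750.0ms=2b +562.5ms=3/2b
4) 1312.5ms=7/2b +187.5ms=1/2b
5) 1500.0ms=4b +750.0ms=2b
Σ=6b of 6 (160bpm 2/4) — PASS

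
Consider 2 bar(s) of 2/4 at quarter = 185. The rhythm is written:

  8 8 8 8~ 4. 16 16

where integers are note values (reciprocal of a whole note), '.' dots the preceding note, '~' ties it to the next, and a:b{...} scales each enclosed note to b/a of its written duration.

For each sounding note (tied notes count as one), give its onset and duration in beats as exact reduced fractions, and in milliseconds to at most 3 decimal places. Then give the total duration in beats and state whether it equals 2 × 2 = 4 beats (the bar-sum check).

1) 0.0ms=0b +162.162ms=1/2b
2) 162.162ms=1/2b +162.162ms=1/2b
3) 324.324ms=1b +162.162ms=1/2b
4) 486.486ms=3/2b +648.649ms=2b
5) 1135.135ms=7/2b +81.081ms=1/4b
6) 1216.216ms=15/4b +81.081ms=1/4b
Σ=4b of 4 (185bpm 2/4) — PASS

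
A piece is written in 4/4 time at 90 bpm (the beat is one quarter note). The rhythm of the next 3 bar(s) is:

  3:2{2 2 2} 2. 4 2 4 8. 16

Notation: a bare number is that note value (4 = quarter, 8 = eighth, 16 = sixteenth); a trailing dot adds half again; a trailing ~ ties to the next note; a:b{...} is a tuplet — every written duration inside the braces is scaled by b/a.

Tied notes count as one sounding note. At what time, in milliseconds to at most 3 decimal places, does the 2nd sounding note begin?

1. 0.0ms @ 0 + 888.889ms (4/3)
2. 888.889ms @ 4/3 + 888.889ms (4/3)
3. 1777.778ms @ 8/3 + 888.889ms (4/3)
4. 2666.667ms @ 4 + 2000.0ms (3)
5. 4666.667ms @ 7 + 666.667ms (1)
6. 5333.333ms @ 8 + 1333.333ms (2)
7. 6666.667ms @ 10 + 666.667ms (1)
8. 7333.333ms @ 11 + 500.0ms (3/4)
9. 7833.333ms @ 47/4 + 166.667ms (1/4)

note 2 onset = 4/3b = 888.889ms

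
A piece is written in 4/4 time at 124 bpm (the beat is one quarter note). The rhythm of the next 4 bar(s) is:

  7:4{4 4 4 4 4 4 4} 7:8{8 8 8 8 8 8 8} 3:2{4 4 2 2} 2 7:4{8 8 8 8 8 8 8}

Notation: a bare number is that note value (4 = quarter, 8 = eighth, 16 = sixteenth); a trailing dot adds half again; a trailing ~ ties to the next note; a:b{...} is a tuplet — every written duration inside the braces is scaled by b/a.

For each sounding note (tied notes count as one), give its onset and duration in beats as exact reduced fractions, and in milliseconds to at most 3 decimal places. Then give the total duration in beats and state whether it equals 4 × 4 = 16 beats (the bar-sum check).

1) 0.0ms=0b +276.498ms=4/7b
2) 276.498ms=4/7b +276.498ms=4/7b
3) 552.995ms=8/7b +276.498ms=4/7b
4) 829.493ms=12/7b +276.498ms=4/7b
5) 1105.991ms=16/7b +276.498ms=4/7b
6) 1382.488ms=20/7b +276.498ms=4/7b
7) 1658.986ms=24/7b +276.498ms=4/7b
8) 1935.484ms=4b +276.498ms=4/7b
9) 2211.982ms=32/7b +276.498ms=4/7b
10) 2488.479ms=36/7b +276.498ms=4/7b
11) 2764.977ms=40/7b +276.498ms=4/7b
12) 3041.475ms=44/7b +276.498ms=4/7b
13) 3317.972ms=48/7b +276.498ms=4/7b
14) 3594.47ms=52/7b +276.498ms=4/7b
15) 3870.968ms=8b +322.581ms=2/3b
16) 4193.548ms=26/3b +322.581ms=2/3b
17) 4516.129ms=28/3b +645.161ms=4/3b
18) 5161.29ms=32/3b +645.161ms=4/3b
19) 5806.452ms=12b +967.742ms=2b
20) 6774.194ms=14b +138.249ms=2/7b
21) 6912.442ms=100/7b +138.249ms=2/7b
22) 7050.691ms=102/7b +138.249ms=2/7b
23) 7188.94ms=104/7b +138.249ms=2/7b
24) 7327.189ms=106/7b +138.249ms=2/7b
25) 7465.438ms=108/7b +138.249ms=2/7b
26) 7603.687ms=110/7b +138.249ms=2/7b
Σ=16b of 16 (124bpm 4/4) — PASS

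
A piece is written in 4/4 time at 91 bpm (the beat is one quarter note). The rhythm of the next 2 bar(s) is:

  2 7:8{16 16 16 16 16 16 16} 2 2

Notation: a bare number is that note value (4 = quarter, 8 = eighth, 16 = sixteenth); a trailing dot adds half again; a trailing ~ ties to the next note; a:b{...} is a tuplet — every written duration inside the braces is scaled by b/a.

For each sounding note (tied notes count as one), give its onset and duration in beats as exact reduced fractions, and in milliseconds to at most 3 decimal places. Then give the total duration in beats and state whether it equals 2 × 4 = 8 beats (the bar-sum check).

1) 0.0ms=0b +1318.681ms=2b
2) 1318.681ms=2b +188.383ms=2/7b
3) 1507.064ms=16/7b +188.383ms=2/7b
4) 1695.447ms=18/7b +188.383ms=2/7b
5) 1883.83ms=20/7b +188.383ms=2/7b
6) 2072.214ms=22/7b +188.383ms=2/7b
7) 2260.597ms=24/7b +188.383ms=2/7b
8) 2448.98ms=26/7b +188.383ms=2/7b
9) 2637.363ms=4b +1318.681ms=2b
10) 3956.044ms=6b +1318.681ms=2b
Σ=8b of 8 (91bpm 4/4) — PASS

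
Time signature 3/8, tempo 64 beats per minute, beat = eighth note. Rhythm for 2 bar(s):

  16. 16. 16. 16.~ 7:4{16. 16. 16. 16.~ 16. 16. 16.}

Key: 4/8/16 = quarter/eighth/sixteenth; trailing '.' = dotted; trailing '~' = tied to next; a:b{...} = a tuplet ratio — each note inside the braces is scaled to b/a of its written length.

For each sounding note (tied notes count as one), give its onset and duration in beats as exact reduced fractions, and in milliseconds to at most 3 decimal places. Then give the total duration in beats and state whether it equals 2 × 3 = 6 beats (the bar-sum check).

1) 0.0ms=0b +703.125ms=3/4b
2) 703.125ms=3/4b +703.125ms=3/4b
3) 1406.25ms=3/2b +703.125ms=3/4b
4) 2109.375ms=9/4b +1104.911ms=33/28b
5) 3214.286ms=24/7b +401.786ms=3/7b
6) 3616.071ms=27/7b +401.786ms=3/7b
7) 4017.857ms=30/7b +803.571ms=6/7b
8) 4821.429ms=36/7b +401.786ms=3/7b
9) 5223.214ms=39/7b +401.786ms=3/7b
Σ=6b of 6 (64bpm 3/8) — PASS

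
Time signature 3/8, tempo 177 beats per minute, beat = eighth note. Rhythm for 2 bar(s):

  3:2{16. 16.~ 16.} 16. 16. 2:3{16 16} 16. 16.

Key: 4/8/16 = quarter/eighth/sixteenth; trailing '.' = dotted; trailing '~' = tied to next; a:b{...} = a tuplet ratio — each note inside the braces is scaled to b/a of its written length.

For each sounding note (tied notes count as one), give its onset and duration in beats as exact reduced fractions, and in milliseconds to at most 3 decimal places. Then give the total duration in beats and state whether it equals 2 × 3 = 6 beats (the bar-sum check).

1) 0.0ms=0b +169.492ms=1/2b
2) 169.492ms=1/2b +338.983ms=1b
3) 508.475ms=3/2b +254.237ms=3/4b
4) 762.712ms=9/4b +254.237ms=3/4b
5) 1016.949ms=3b +254.237ms=3/4b
6) 1271.186ms=15/4b +254.237ms=3/4b
7) 1525.424ms=9/2b +254.237ms=3/4b
8) 1779.661ms=21/4b +254.237ms=3/4b
Σ=6b of 6 (177bpm 3/8) — PASS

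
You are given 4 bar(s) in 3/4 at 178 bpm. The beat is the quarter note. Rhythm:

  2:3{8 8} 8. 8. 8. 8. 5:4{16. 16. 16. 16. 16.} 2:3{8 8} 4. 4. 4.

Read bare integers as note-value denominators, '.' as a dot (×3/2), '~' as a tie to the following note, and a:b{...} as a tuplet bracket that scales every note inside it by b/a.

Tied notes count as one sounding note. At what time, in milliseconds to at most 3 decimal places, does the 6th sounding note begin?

1. 0.0ms @ 0 + 252.809ms (3/4)
2. 252.809ms @ 3/4 + 252.809ms (3/4)
3. 505.618ms @ 3/2 + 252.809ms (3/4)
4. 758.427ms @ 9/4 + 252.809ms (3/4)
5. 1011.236ms @ 3 + 252.809ms (3/4)
6. 1264.045ms @ 15/4 + 252.809ms (3/4)
7. 1516.854ms @ 9/2 + 101.124ms (3/10)
8. 1617.978ms @ 24/5 + 101.124ms (3/10)
9. 1719.101ms @ 51/10 + 101.124ms (3/10)
10. 1820.225ms @ 27/5 + 101.124ms (3/10)
11. 1921.348ms @ 57/10 + 101.124ms (3/10)
12. 2022.472ms @ 6 + 252.809ms (3/4)
13. 2275.281ms @ 27/4 + 252.809ms (3/4)
14. 2528.09ms @ 15/2 + 505.618ms (3/2)
15. 3033.708ms @ 9 + 505.618ms (3/2)
16. 3539.326ms @ 21/2 + 505.618ms (3/2)

note 6 onset = 15/4b = 1264.045ms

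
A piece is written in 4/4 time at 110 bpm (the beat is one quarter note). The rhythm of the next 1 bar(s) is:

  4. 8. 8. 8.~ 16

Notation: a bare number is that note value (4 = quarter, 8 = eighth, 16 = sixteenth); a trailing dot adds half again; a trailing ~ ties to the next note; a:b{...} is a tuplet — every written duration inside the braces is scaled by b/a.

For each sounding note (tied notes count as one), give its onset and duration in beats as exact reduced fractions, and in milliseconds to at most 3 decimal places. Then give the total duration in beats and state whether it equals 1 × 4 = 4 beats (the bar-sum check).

1) 0.0ms=0b +818.182ms=3/2b
2) 818.182ms=3/2b +409.091ms=3/4b
3) 1227.273ms=9/4b +409.091ms=3/4b
4) 1636.364ms=3b +545.455ms=1b
Σ=4b of 4 (110bpm 4/4) — PASS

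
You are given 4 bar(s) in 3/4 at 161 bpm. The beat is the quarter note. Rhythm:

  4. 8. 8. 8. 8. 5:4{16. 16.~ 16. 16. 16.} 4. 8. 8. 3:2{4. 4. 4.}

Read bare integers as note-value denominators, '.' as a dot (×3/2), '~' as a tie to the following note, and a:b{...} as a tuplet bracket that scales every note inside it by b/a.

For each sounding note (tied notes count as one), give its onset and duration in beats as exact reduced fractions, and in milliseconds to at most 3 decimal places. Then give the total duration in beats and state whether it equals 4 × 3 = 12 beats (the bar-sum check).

1) 0.0ms=0b +559.006ms=3/2b
2) 559.006ms=3/2b +279.503ms=3/4b
3) 838.509ms=9/4b +279.503ms=3/4b
4) 1118.012ms=3b +279.503ms=3/4b
5) 1397.516ms=15/4b +279.503ms=3/4b
6) 1677.019ms=9/2b +111.801ms=3/10b
7) 1788.82ms=24/5b +223.602ms=3/5b
8) 2012.422ms=27/5b +111.801ms=3/10b
9) 2124.224ms=57/10b +111.801ms=3/10b
10) 2236.025ms=6b +559.006ms=3/2b
11) 2795.031ms=15/2b +279.503ms=3/4b
12) 3074.534ms=33/4b +279.503ms=3/4b
13) 3354.037ms=9b +372.671ms=1b
14) 3726.708ms=10b +372.671ms=1b
15) 4099.379ms=11b +372.671ms=1b
Σ=12b of 12 (161bpm 3/4) — PASS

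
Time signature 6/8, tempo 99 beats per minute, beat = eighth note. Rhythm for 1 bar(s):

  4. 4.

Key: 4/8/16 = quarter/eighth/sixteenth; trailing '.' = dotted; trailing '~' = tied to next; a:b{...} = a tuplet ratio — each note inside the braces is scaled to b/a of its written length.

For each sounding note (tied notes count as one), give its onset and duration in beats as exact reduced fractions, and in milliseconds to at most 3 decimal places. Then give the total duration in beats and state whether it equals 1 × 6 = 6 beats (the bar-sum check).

1) 0.0ms=0b +1818.182ms=3b
2) 1818.182ms=3b +1818.182ms=3b
Σ=6b of 6 (99bpm 6/8) — PASS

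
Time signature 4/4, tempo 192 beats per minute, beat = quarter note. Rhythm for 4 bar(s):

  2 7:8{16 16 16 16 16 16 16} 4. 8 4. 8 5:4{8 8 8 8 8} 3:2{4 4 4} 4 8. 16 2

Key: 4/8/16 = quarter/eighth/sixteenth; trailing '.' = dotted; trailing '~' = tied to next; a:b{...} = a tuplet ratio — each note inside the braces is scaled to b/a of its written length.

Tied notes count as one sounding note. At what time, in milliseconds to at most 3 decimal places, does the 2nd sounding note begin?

note 2 onset = 2b = 625.0ms

1. 0.0ms @ 0 + 625.0ms (2)
2. 625.0ms @ 2 + 89.286ms (2/7)
3. 714.286ms @ 16/7 + 89.286ms (2/7)
4. 803.571ms @ 18/7 + 89.286ms (2/7)
5. 892.857ms @ 20/7 + 89.286ms (2/7)
6. 982.143ms @ 22/7 + 89.286ms (2/7)
7. 1071.429ms @ 24/7 + 89.286ms (2/7)
8. 1160.714ms @ 26/7 + 89.286ms (2/7)
9. 1250.0ms @ 4 + 468.75ms (3/2)
10. 1718.75ms @ 11/2 + 156.25ms (1/2)
11. 1875.0ms @ 6 + 468.75ms (3/2)
12. 2343.75ms @ 15/2 + 156.25ms (1/2)
13. 2500.0ms @ 8 + 125.0ms (2/5)
14. 2625.0ms @ 42/5 + 125.0ms (2/5)
15. 2750.0ms @ 44/5 + 125.0ms (2/5)
16. 2875.0ms @ 46/5 + 125.0ms (2/5)
17. 3000.0ms @ 48/5 + 125.0ms (2/5)
18. 3125.0ms @ 10 + 208.333ms (2/3)
19. 3333.333ms @ 32/3 + 208.333ms (2/3)
20. 3541.667ms @ 34/3 + 208.333ms (2/3)
21. 3750.0ms @ 12 + 312.5ms (1)
22. 4062.5ms @ 13 + 234.375ms (3/4)
23. 4296.875ms @ 55/4 + 78.125ms (1/4)
24. 4375.0ms @ 14 + 625.0ms (2)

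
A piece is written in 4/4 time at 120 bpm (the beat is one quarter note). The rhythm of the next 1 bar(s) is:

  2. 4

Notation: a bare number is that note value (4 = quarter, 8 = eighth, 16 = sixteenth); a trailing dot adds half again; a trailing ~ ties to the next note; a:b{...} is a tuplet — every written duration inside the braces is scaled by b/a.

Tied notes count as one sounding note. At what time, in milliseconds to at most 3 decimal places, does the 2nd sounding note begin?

1. 0.0ms @ 0 + 1500.0ms (3)
2. 1500.0ms @ 3 + 500.0ms (1)

note 2 onset = 3b = 1500.0ms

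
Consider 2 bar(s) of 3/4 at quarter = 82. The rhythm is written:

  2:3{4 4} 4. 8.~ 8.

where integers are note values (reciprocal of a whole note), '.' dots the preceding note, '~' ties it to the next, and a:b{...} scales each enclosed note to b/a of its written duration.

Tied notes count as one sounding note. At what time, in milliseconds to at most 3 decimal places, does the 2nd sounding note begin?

1. 0.0ms @ 0 + 1097.561ms (3/2)
2. 1097.561ms @ 3/2 + 1097.561ms (3/2)
3. 2195.122ms @ 3 + 1097.561ms (3/2)
4. 3292.683ms @ 9/2 + 1097.561ms (3/2)

note 2 onset = 3/2b = 1097.561ms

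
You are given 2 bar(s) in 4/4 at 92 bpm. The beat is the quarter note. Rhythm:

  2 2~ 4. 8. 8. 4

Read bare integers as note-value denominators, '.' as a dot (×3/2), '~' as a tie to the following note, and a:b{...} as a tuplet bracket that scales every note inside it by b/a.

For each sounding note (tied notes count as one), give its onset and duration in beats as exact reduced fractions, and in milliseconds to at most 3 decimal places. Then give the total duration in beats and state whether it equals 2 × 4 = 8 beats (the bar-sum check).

1) 0.0ms=0b +1304.348ms=2b
2) 1304.348ms=2b +2282.609ms=7/2b
3) 3586.957ms=11/2b +489.13ms=3/4b
4) 4076.087ms=25/4b +489.13ms=3/4b
5) 4565.217ms=7b +652.174ms=1b
Σ=8b of 8 (92bpm 4/4) — PASS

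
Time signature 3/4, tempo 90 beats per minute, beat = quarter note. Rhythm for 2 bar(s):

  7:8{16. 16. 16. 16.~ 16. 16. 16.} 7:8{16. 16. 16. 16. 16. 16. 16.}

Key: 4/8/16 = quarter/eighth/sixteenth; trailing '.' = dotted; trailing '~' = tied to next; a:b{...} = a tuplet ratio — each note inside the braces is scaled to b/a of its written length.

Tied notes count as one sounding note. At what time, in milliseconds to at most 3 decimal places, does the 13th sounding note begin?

note 13 onset = 39/7b = 3714.286ms

1. 0.0ms @ 0 + 285.714ms (3/7)
2. 285.714ms @ 3/7 + 285.714ms (3/7)
3. 571.429ms @ 6/7 + 285.714ms (3/7)
4. 857.143ms @ 9/7 + 571.429ms (6/7)
5. 1428.571ms @ 15/7 + 285.714ms (3/7)
6. 1714.286ms @ 18/7 + 285.714ms (3/7)
7. 2000.0ms @ 3 + 285.714ms (3/7)
8. 2285.714ms @ 24/7 + 285.714ms (3/7)
9. 2571.429ms @ 27/7 + 285.714ms (3/7)
10. 2857.143ms @ 30/7 + 285.714ms (3/7)
11. 3142.857ms @ 33/7 + 285.714ms (3/7)
12. 3428.571ms @ 36/7 + 285.714ms (3/7)
13. 3714.286ms @ 39/7 + 285.714ms (3/7)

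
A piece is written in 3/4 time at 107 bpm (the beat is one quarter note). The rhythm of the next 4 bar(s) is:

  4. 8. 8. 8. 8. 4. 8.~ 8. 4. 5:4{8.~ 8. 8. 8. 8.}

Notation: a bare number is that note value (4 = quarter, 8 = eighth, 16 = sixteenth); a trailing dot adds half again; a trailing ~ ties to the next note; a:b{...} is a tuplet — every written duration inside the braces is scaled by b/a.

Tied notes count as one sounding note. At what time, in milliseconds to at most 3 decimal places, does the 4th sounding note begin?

note 4 onset = 3b = 1682.243ms

1. 0.0ms @ 0 + 841.121ms (3/2)
2. 841.121ms @ 3/2 + 420.561ms (3/4)
3. 1261.682ms @ 9/4 + 420.561ms (3/4)
4. 1682.243ms @ 3 + 420.561ms (3/4)
5. 2102.804ms @ 15/4 + 420.561ms (3/4)
6. 2523.364ms @ 9/2 + 841.121ms (3/2)
7. 3364.486ms @ 6 + 841.121ms (3/2)
8. 4205.607ms @ 15/2 + 841.121ms (3/2)
9. 5046.729ms @ 9 + 672.897ms (6/5)
10. 5719.626ms @ 51/5 + 336.449ms (3/5)
11. 6056.075ms @ 54/5 + 336.449ms (3/5)
12. 6392.523ms @ 57/5 + 336.449ms (3/5)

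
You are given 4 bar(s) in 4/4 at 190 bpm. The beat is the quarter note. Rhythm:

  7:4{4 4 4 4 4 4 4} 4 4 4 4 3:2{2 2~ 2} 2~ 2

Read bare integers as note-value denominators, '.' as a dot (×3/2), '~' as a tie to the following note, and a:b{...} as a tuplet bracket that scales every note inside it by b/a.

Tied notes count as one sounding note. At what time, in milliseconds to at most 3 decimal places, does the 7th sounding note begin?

note 7 onset = 24/7b = 1082.707ms

1. 0.0ms @ 0 + 180.451ms (4/7)
2. 180.451ms @ 4/7 + 180.451ms (4/7)
3. 360.902ms @ 8/7 + 180.451ms (4/7)
4. 541.353ms @ 12/7 + 180.451ms (4/7)
5. 721.805ms @ 16/7 + 180.451ms (4/7)
6. 902.256ms @ 20/7 + 180.451ms (4/7)
7. 1082.707ms @ 24/7 + 180.451ms (4/7)
8. 1263.158ms @ 4 + 315.789ms (1)
9. 1578.947ms @ 5 + 315.789ms (1)
10. 1894.737ms @ 6 + 315.789ms (1)
11. 2210.526ms @ 7 + 315.789ms (1)
12. 2526.316ms @ 8 + 421.053ms (4/3)
13. 2947.368ms @ 28/3 + 842.105ms (8/3)
14. 3789.474ms @ 12 + 1263.158ms (4)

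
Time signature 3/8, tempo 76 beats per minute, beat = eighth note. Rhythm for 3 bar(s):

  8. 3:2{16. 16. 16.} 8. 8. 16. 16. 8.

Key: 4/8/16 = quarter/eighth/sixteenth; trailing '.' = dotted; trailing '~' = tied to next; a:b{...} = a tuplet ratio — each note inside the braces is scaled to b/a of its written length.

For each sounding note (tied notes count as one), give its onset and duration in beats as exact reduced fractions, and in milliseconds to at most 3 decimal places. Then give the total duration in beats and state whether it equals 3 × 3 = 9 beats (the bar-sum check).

1) 0.0ms=0b +1184.211ms=3/2b
2) 1184.211ms=3/2b +394.737ms=1/2b
3) 1578.947ms=2b +394.737ms=1/2b
4) 1973.684ms=5/2b +394.737ms=1/2b
5) 2368.421ms=3b +1184.211ms=3/2b
6) 3552.632ms=9/2b +1184.211ms=3/2b
7) 4736.842ms=6b +592.105ms=3/4b
8) 5328.947ms=27/4b +592.105ms=3/4b
9) 5921.053ms=15/2b +1184.211ms=3/2b
Σ=9b of 9 (76bpm 3/8) — PASS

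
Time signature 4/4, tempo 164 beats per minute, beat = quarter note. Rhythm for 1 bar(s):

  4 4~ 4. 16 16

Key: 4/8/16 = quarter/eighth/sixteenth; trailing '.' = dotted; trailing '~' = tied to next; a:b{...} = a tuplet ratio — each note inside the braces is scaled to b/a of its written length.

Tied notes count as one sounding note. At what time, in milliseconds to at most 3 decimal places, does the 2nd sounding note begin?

1. 0.0ms @ 0 + 365.854ms (1)
2. 365.854ms @ 1 + 914.634ms (5/2)
3. 1280.488ms @ 7/2 + 91.463ms (1/4)
4. 1371.951ms @ 15/4 + 91.463ms (1/4)

note 2 onset = 1b = 365.854ms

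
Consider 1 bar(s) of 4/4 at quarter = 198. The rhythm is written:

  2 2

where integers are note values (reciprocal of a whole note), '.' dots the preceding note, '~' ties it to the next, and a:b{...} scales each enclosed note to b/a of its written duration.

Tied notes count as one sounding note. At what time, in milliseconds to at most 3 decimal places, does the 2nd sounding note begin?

note 2 onset = 2b = 606.061ms

1. 0.0ms @ 0 + 606.061ms (2)
2. 606.061ms @ 2 + 606.061ms (2)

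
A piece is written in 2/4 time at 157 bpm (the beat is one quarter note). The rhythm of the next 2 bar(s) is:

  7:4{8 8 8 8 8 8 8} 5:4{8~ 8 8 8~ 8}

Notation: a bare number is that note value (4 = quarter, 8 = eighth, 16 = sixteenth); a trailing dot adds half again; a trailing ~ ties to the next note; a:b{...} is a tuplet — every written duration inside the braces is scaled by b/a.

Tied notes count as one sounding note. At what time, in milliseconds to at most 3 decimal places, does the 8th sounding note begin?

note 8 onset = 2b = 764.331ms

1. 0.0ms @ 0 + 109.19ms (2/7)
2. 109.19ms @ 2/7 + 109.19ms (2/7)
3. 218.38ms @ 4/7 + 109.19ms (2/7)
4. 327.571ms @ 6/7 + 109.19ms (2/7)
5. 436.761ms @ 8/7 + 109.19ms (2/7)
6. 545.951ms @ 10/7 + 109.19ms (2/7)
7. 655.141ms @ 12/7 + 109.19ms (2/7)
8. 764.331ms @ 2 + 305.732ms (4/5)
9. 1070.064ms @ 14/5 + 152.866ms (2/5)
10. 1222.93ms @ 16/5 + 305.732ms (4/5)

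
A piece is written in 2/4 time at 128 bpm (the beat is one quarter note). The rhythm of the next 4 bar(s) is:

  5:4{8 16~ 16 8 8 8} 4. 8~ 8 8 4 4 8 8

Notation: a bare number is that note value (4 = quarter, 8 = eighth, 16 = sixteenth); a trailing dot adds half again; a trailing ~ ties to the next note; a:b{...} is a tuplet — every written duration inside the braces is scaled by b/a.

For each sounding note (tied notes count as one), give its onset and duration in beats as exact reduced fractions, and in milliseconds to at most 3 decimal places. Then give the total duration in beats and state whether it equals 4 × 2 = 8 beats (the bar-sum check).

1) 0.0ms=0b +187.5ms=2/5b
2) 187.5ms=2/5b +187.5ms=2/5b
3) 375.0ms=4/5b +187.5ms=2/5b
4) 562.5ms=6/5b +187.5ms=2/5b
5) 750.0ms=8/5b +187.5ms=2/5b
6) 937.5ms=2b +703.125ms=3/2b
7) 1640.625ms=7/2b +468.75ms=1b
8) 2109.375ms=9/2b +234.375ms=1/2b
9) 2343.75ms=5b +468.75ms=1b
10) 2812.5ms=6b +468.75ms=1b
11) 3281.25ms=7b +234.375ms=1/2b
12) 3515.625ms=15/2b +234.375ms=1/2b
Σ=8b of 8 (128bpm 2/4) — PASS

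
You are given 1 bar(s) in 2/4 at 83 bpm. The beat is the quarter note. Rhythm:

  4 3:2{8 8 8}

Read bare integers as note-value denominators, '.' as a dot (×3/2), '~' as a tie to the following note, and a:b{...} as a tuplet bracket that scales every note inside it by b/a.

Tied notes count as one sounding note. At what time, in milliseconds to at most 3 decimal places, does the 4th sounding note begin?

1. 0.0ms @ 0 + 722.892ms (1)
2. 722.892ms @ 1 + 240.964ms (1/3)
3. 963.855ms @ 4/3 + 240.964ms (1/3)
4. 1204.819ms @ 5/3 + 240.964ms (1/3)

note 4 onset = 5/3b = 1204.819ms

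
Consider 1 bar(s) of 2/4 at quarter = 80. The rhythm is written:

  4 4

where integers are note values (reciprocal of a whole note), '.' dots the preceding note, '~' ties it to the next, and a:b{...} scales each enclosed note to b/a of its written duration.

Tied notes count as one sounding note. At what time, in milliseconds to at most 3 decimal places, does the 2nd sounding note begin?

1. 0.0ms @ 0 + 750.0ms (1)
2. 750.0ms @ 1 + 750.0ms (1)

note 2 onset = 1b = 750.0ms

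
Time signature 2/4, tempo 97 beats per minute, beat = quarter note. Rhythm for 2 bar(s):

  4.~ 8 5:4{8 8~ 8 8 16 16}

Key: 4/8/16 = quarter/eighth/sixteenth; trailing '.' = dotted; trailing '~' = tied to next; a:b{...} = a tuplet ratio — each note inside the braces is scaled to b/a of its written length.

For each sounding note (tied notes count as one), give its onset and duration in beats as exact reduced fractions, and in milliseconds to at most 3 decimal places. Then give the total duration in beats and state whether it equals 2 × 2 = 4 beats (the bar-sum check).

1) 0.0ms=0b +1237.113ms=2b
2) 1237.113ms=2b +247.423ms=2/5b
3) 1484.536ms=12/5b +494.845ms=4/5b
4) 1979.381ms=16/5b +247.423ms=2/5b
5) 2226.804ms=18/5b +123.711ms=1/5b
6) 2350.515ms=19/5b +123.711ms=1/5b
Σ=4b of 4 (97bpm 2/4) — PASS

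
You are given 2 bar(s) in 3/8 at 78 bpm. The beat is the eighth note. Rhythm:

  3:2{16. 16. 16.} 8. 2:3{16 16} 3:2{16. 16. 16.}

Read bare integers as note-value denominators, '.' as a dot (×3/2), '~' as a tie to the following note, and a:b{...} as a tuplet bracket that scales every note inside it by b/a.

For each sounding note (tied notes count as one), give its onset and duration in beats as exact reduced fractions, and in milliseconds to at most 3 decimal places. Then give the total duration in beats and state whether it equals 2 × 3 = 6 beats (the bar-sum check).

1) 0.0ms=0b +384.615ms=1/2b
2) 384.615ms=1/2b +384.615ms=1/2b
3) 769.231ms=1b +384.615ms=1/2b
4) 1153.846ms=3/2b +1153.846ms=3/2b
5) 2307.692ms=3b +576.923ms=3/4b
6) 2884.615ms=15/4b +576.923ms=3/4b
7) 3461.538ms=9/2b +384.615ms=1/2b
8) 3846.154ms=5b +384.615ms=1/2b
9) 4230.769ms=11/2b +384.615ms=1/2b
Σ=6b of 6 (78bpm 3/8) — PASS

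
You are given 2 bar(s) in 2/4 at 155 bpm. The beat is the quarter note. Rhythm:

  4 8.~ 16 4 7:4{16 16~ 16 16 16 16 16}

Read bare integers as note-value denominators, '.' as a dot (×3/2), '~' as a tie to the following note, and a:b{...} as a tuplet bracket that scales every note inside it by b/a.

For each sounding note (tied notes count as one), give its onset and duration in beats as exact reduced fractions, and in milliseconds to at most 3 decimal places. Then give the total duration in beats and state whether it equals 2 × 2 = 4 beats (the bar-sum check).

1) 0.0ms=0b +387.097ms=1b
2) 387.097ms=1b +387.097ms=1b
3) 774.194ms=2b +387.097ms=1b
4) 1161.29ms=3b +55.3ms=1/7b
5) 1216.59ms=22/7b +110.599ms=2/7b
6) 1327.189ms=24/7b +55.3ms=1/7b
7) 1382.488ms=25/7b +55.3ms=1/7b
8) 1437.788ms=26/7b +55.3ms=1/7b
9) 1493.088ms=27/7b +55.3ms=1/7b
Σ=4b of 4 (155bpm 2/4) — PASS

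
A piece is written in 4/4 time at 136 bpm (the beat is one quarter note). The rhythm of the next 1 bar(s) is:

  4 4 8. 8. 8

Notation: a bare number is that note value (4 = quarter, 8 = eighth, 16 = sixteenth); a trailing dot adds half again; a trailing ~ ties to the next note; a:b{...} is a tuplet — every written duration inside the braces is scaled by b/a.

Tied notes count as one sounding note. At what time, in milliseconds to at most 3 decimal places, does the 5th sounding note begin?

note 5 onset = 7/2b = 1544.118ms

1. 0.0ms @ 0 + 441.176ms (1)
2. 441.176ms @ 1 + 441.176ms (1)
3. 882.353ms @ 2 + 330.882ms (3/4)
4. 1213.235ms @ 11/4 + 330.882ms (3/4)
5. 1544.118ms @ 7/2 + 220.588ms (1/2)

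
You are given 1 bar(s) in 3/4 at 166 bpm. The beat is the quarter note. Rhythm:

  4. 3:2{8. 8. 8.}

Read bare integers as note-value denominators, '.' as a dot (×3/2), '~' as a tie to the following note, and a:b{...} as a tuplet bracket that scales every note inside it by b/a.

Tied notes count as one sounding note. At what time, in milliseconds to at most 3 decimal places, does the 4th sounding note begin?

note 4 onset = 5/2b = 903.614ms

1. 0.0ms @ 0 + 542.169ms (3/2)
2. 542.169ms @ 3/2 + 180.723ms (1/2)
3. 722.892ms @ 2 + 180.723ms (1/2)
4. 903.614ms @ 5/2 + 180.723ms (1/2)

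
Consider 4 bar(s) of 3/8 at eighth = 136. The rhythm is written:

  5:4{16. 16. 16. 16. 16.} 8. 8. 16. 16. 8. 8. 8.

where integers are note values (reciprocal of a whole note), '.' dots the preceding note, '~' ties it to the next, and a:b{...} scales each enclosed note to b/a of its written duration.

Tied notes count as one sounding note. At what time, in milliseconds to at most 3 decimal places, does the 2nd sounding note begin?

1. 0.0ms @ 0 + 264.706ms (3/5)
2. 264.706ms @ 3/5 + 264.706ms (3/5)
3. 529.412ms @ 6/5 + 264.706ms (3/5)
4. 794.118ms @ 9/5 + 264.706ms (3/5)
5. 1058.824ms @ 12/5 + 264.706ms (3/5)
6. 1323.529ms @ 3 + 661.765ms (3/2)
7. 1985.294ms @ 9/2 + 661.765ms (3/2)
8. 2647.059ms @ 6 + 330.882ms (3/4)
9. 2977.941ms @ 27/4 + 330.882ms (3/4)
10. 3308.824ms @ 15/2 + 661.765ms (3/2)
11. 3970.588ms @ 9 + 661.765ms (3/2)
12. 4632.353ms @ 21/2 + 661.765ms (3/2)

note 2 onset = 3/5b = 264.706ms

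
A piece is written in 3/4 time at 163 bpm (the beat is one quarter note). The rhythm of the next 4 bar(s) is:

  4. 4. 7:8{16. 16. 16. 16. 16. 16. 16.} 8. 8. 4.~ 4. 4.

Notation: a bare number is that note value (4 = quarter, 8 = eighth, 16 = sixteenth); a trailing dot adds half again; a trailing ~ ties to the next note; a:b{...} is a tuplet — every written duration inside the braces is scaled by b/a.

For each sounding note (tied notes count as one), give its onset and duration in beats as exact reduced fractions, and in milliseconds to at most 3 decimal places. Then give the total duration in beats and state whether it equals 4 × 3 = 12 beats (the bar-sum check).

1) 0.0ms=0b +552.147ms=3/2b
2) 552.147ms=3/2b +552.147ms=3/2b
3) 1104.294ms=3b +157.756ms=3/7b
4) 1262.051ms=24/7b +157.756ms=3/7b
5) 1419.807ms=27/7b +157.756ms=3/7b
6) 1577.564ms=30/7b +157.756ms=3/7b
7) 1735.32ms=33/7b +157.756ms=3/7b
8) 1893.076ms=36/7b +157.756ms=3/7b
9) 2050.833ms=39/7b +157.756ms=3/7b
10) 2208.589ms=6b +276.074ms=3/4b
11) 2484.663ms=27/4b +276.074ms=3/4b
12) 2760.736ms=15/2b +1104.294ms=3b
13) 3865.031ms=21/2b +552.147ms=3/2b
Σ=12b of 12 (163bpm 3/4) — PASS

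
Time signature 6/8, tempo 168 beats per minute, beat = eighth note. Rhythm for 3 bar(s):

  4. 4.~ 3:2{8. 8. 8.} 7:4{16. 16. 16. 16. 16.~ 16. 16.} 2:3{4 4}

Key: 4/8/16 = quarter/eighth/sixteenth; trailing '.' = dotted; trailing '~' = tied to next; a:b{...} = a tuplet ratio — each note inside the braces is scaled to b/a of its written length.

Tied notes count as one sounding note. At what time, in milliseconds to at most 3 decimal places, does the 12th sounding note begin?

1. 0.0ms @ 0 + 1071.429ms (3)
2. 1071.429ms @ 3 + 1428.571ms (4)
3. 2500.0ms @ 7 + 357.143ms (1)
4. 2857.143ms @ 8 + 357.143ms (1)
5. 3214.286ms @ 9 + 153.061ms (3/7)
6. 3367.347ms @ 66/7 + 153.061ms (3/7)
7. 3520.408ms @ 69/7 + 153.061ms (3/7)
8. 3673.469ms @ 72/7 + 153.061ms (3/7)
9. 3826.531ms @ 75/7 + 306.122ms (6/7)
10. 4132.653ms @ 81/7 + 153.061ms (3/7)
11. 4285.714ms @ 12 + 1071.429ms (3)
12. 5357.143ms @ 15 + 1071.429ms (3)

note 12 onset = 15b = 5357.143ms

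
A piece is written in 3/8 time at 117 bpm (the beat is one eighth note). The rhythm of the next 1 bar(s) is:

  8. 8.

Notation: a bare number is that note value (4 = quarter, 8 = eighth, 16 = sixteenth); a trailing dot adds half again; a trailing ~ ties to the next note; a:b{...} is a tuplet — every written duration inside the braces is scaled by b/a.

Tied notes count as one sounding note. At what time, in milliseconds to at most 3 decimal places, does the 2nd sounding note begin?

1. 0.0ms @ 0 + 769.231ms (3/2)
2. 769.231ms @ 3/2 + 769.231ms (3/2)

note 2 onset = 3/2b = 769.231ms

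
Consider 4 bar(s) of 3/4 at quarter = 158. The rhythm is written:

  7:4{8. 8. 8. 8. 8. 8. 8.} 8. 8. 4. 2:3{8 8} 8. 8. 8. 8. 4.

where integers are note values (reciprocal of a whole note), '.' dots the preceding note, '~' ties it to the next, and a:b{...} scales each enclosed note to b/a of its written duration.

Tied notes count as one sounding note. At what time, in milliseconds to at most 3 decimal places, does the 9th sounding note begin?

note 9 onset = 15/4b = 1424.051ms

1. 0.0ms @ 0 + 162.749ms (3/7)
2. 162.749ms @ 3/7 + 162.749ms (3/7)
3. 325.497ms @ 6/7 + 162.749ms (3/7)
4. 488.246ms @ 9/7 + 162.749ms (3/7)
5. 650.995ms @ 12/7 + 162.749ms (3/7)
6. 813.743ms @ 15/7 + 162.749ms (3/7)
7. 976.492ms @ 18/7 + 162.749ms (3/7)
8. 1139.241ms @ 3 + 284.81ms (3/4)
9. 1424.051ms @ 15/4 + 284.81ms (3/4)
10. 1708.861ms @ 9/2 + 569.62ms (3/2)
11. 2278.481ms @ 6 + 284.81ms (3/4)
12. 2563.291ms @ 27/4 + 284.81ms (3/4)
13. 2848.101ms @ 15/2 + 284.81ms (3/4)
14. 3132.911ms @ 33/4 + 284.81ms (3/4)
15. 3417.722ms @ 9 + 284.81ms (3/4)
16. 3702.532ms @ 39/4 + 284.81ms (3/4)
17. 3987.342ms @ 21/2 + 569.62ms (3/2)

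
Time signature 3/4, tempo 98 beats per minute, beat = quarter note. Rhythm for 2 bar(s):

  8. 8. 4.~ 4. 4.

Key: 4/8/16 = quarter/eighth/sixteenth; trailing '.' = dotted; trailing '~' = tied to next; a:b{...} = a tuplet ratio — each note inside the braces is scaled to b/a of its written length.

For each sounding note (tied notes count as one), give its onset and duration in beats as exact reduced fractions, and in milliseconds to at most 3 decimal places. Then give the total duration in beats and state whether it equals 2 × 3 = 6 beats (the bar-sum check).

1) 0.0ms=0b +459.184ms=3/4b
2) 459.184ms=3/4b +459.184ms=3/4b
3) 918.367ms=3/2b +1836.735ms=3b
4) 2755.102ms=9/2b +918.367ms=3/2b
Σ=6b of 6 (98bpm 3/4) — PASS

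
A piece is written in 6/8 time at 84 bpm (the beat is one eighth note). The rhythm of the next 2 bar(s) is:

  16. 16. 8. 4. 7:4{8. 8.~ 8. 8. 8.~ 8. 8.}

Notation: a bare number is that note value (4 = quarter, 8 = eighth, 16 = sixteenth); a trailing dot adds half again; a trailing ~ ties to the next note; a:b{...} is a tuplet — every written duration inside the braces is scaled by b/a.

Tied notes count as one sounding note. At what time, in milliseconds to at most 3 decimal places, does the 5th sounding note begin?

note 5 onset = 6b = 4285.714ms

1. 0.0ms @ 0 + 535.714ms (3/4)
2. 535.714ms @ 3/4 + 535.714ms (3/4)
3. 1071.429ms @ 3/2 + 1071.429ms (3/2)
4. 2142.857ms @ 3 + 2142.857ms (3)
5. 4285.714ms @ 6 + 612.245ms (6/7)
6. 4897.959ms @ 48/7 + 1224.49ms (12/7)
7. 6122.449ms @ 60/7 + 612.245ms (6/7)
8. 6734.694ms @ 66/7 + 1224.49ms (12/7)
9. 7959.184ms @ 78/7 + 612.245ms (6/7)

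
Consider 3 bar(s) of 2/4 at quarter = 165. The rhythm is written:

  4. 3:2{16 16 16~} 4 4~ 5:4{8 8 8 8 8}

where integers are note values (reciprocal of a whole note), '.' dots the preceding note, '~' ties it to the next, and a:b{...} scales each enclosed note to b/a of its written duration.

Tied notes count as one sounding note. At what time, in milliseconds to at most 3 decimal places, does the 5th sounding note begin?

1. 0.0ms @ 0 + 545.455ms (3/2)
2. 545.455ms @ 3/2 + 60.606ms (1/6)
3. 606.061ms @ 5/3 + 60.606ms (1/6)
4. 666.667ms @ 11/6 + 424.242ms (7/6)
5. 1090.909ms @ 3 + 509.091ms (7/5)
6. 1600.0ms @ 22/5 + 145.455ms (2/5)
7. 1745.455ms @ 24/5 + 145.455ms (2/5)
8. 1890.909ms @ 26/5 + 145.455ms (2/5)
9. 2036.364ms @ 28/5 + 145.455ms (2/5)

note 5 onset = 3b = 1090.909ms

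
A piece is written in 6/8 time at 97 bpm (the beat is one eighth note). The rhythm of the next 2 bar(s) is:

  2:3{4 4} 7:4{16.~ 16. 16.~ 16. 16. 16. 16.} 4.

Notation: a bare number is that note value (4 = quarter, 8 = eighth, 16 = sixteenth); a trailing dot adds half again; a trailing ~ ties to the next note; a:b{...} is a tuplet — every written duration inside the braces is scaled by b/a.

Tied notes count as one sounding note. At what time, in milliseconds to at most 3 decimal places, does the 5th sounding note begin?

1. 0.0ms @ 0 + 1855.67ms (3)
2. 1855.67ms @ 3 + 1855.67ms (3)
3. 3711.34ms @ 6 + 530.191ms (6/7)
4. 4241.532ms @ 48/7 + 530.191ms (6/7)
5. 4771.723ms @ 54/7 + 265.096ms (3/7)
6. 5036.819ms @ 57/7 + 265.096ms (3/7)
7. 5301.915ms @ 60/7 + 265.096ms (3/7)
8. 5567.01ms @ 9 + 1855.67ms (3)

note 5 onset = 54/7b = 4771.723ms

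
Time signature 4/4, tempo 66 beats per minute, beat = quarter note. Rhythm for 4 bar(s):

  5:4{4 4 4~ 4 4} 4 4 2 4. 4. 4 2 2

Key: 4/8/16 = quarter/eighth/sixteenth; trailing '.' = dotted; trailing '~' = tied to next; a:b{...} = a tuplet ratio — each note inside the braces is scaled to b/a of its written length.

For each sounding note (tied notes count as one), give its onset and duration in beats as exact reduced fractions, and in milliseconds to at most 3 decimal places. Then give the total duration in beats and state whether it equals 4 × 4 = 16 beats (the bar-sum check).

1) 0.0ms=0b +727.273ms=4/5b
2) 727.273ms=4/5b +727.273ms=4/5b
3) 1454.545ms=8/5b +1454.545ms=8/5b
4) 2909.091ms=16/5b +727.273ms=4/5b
5) 3636.364ms=4b +909.091ms=1b
6) 4545.455ms=5b +909.091ms=1b
7) 5454.545ms=6b +1818.182ms=2b
8) 7272.727ms=8b +1363.636ms=3/2b
9) 8636.364ms=19/2b +1363.636ms=3/2b
10) 10000.0ms=11b +909.091ms=1b
11) 10909.091ms=12b +1818.182ms=2b
12) 12727.273ms=14b +1818.182ms=2b
Σ=16b of 16 (66bpm 4/4) — PASS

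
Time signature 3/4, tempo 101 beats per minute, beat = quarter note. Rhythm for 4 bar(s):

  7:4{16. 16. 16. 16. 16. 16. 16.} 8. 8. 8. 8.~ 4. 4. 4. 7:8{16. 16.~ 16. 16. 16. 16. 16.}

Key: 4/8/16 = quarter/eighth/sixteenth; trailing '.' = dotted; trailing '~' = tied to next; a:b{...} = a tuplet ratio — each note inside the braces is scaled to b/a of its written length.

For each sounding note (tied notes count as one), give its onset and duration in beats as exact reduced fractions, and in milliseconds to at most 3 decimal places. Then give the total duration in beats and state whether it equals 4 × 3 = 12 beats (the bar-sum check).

1) 0.0ms=0b +127.298ms=3/14b
2) 127.298ms=3/14b +127.298ms=3/14b
3) 254.597ms=3/7b +127.298ms=3/14b
4) 381.895ms=9/14b +127.298ms=3/14b
5) 509.194ms=6/7b +127.298ms=3/14b
6) 636.492ms=15/14b +127.298ms=3/14b
7) 763.791ms=9/7b +127.298ms=3/14b
8) 891.089ms=3/2b +445.545ms=3/4b
9) 1336.634ms=9/4b +445.545ms=3/4b
10) 1782.178ms=3b +445.545ms=3/4b
11) 2227.723ms=15/4b +1336.634ms=9/4b
12) 3564.356ms=6b +891.089ms=3/2b
13) 4455.446ms=15/2b +891.089ms=3/2b
14) 5346.535ms=9b +254.597ms=3/7b
15) 5601.132ms=66/7b +509.194ms=6/7b
16) 6110.325ms=72/7b +254.597ms=3/7b
17) 6364.922ms=75/7b +254.597ms=3/7b
18) 6619.519ms=78/7b +254.597ms=3/7b
19) 6874.116ms=81/7b +254.597ms=3/7b
Σ=12b of 12 (101bpm 3/4) — PASS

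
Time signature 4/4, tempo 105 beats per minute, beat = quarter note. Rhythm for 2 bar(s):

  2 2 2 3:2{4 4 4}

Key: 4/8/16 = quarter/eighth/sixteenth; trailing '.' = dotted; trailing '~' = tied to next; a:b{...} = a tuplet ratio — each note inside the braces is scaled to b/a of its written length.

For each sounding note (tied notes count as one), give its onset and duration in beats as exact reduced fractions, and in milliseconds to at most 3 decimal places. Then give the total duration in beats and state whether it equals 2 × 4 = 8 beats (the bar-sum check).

1) 0.0ms=0b +1142.857ms=2b
2) 1142.857ms=2b +1142.857ms=2b
3) 2285.714ms=4b +1142.857ms=2b
4) 3428.571ms=6b +380.952ms=2/3b
5) 3809.524ms=20/3b +380.952ms=2/3b
6) 4190.476ms=22/3b +380.952ms=2/3b
Σ=8b of 8 (105bpm 4/4) — PASS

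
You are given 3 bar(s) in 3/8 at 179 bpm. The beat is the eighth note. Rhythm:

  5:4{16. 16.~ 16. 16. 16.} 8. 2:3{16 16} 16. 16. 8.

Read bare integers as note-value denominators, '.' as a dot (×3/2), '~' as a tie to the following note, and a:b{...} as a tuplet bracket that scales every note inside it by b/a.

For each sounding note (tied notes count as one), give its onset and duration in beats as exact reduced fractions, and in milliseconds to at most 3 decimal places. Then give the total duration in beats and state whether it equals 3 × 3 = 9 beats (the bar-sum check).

1) 0.0ms=0b +201.117ms=3/5b
2) 201.117ms=3/5b +402.235ms=6/5b
3) 603.352ms=9/5b +201.117ms=3/5b
4) 804.469ms=12/5b +201.117ms=3/5b
5) 1005.587ms=3b +502.793ms=3/2b
6) 1508.38ms=9/2b +251.397ms=3/4b
7) 1759.777ms=21/4b +251.397ms=3/4b
8) 2011.173ms=6b +251.397ms=3/4b
9) 2262.57ms=27/4b +251.397ms=3/4b
10) 2513.966ms=15/2b +502.793ms=3/2b
Σ=9b of 9 (179bpm 3/8) — PASS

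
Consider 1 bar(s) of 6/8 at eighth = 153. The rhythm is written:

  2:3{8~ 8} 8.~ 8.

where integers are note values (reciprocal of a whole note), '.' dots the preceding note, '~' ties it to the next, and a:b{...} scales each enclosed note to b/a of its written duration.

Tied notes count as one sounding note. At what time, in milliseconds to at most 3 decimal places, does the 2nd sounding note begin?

1. 0.0ms @ 0 + 1176.471ms (3)
2. 1176.471ms @ 3 + 1176.471ms (3)

note 2 onset = 3b = 1176.471ms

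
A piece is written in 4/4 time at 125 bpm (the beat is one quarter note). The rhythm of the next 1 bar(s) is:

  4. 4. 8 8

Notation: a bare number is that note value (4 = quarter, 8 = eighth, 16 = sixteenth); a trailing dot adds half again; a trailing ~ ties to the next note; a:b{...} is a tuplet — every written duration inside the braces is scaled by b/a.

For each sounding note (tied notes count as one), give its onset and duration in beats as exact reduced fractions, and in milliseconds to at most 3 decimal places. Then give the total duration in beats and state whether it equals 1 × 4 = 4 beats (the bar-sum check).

1) 0.0ms=0b +720.0ms=3/2b
2) 720.0ms=3/2b +720.0ms=3/2b
3) 1440.0ms=3b +240.0ms=1/2b
4) 1680.0ms=7/2b +240.0ms=1/2b
Σ=4b of 4 (125bpm 4/4) — PASS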